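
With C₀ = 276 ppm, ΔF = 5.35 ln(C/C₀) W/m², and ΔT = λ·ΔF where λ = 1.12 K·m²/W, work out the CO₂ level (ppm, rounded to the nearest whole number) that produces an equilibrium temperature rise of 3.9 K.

Required forcing: ΔF = ΔT/λ = 3.9/1.12 = 3.4821 W/m².
Then ln(C/276) = ΔF/5.35 = 3.4821/5.35 = 0.65086.
So C = 276 × e^0.65086 = 276 × 1.91719 = 529.14 ppm.

C ≈ 529 ppm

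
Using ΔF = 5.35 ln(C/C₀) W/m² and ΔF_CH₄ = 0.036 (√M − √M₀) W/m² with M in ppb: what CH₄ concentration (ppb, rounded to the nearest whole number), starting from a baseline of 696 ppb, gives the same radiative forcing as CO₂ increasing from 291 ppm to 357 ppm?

CO₂ forcing: 5.35 × ln(357/291) = 5.35 × 0.204413 = 1.09361 W/m².
Set 0.036(√M − √696) = 1.09361: √M = 1.09361/0.036 + √696 = 30.3781 + 26.3818 = 56.7599.
M = (56.7599)² = 3221.69 ppb.

M ≈ 3222 ppb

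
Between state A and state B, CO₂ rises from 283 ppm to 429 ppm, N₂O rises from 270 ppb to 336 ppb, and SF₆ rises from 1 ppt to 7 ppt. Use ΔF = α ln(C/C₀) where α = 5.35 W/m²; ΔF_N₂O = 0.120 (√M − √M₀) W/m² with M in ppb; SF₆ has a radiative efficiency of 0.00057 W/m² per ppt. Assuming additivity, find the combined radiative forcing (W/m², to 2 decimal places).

ΔF = 2.46 W/m²

CO₂: 5.35 × ln(429/283) = 5.35 × ln(1.51590) = 5.35 × 0.41601 = 2.2257 W/m².
N₂O: 0.120 × (√336 − √270) = 0.120 × (18.3303 − 16.4317) = 0.120 × 1.8986 = 0.2278 W/m².
SF₆: ΔF = 0.00057 × (7 − 1) = 0.00057 × 6 = 0.0034 W/m².
Total ΔF = 2.2257 + 0.2278 + 0.0034 = 2.4569 W/m².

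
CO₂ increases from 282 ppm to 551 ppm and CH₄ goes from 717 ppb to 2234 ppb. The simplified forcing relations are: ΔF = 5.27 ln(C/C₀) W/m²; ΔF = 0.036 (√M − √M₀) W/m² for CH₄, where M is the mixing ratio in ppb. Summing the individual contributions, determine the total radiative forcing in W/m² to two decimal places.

CO₂: 5.27 × ln(551/282) = 5.27 × ln(1.95390) = 5.27 × 0.66983 = 3.5300 W/m².
CH₄: 0.036 × (√2234 − √717) = 0.036 × (47.2652 − 26.7769) = 0.036 × 20.4883 = 0.7376 W/m².
Total ΔF = 3.5300 + 0.7376 = 4.2676 W/m².

ΔF = 4.27 W/m²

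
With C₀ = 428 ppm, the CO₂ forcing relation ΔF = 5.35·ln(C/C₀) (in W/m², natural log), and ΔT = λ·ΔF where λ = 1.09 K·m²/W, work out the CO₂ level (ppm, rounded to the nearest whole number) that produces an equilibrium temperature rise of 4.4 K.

Required forcing: ΔF = ΔT/λ = 4.4/1.09 = 4.0367 W/m².
Then ln(C/428) = ΔF/5.35 = 4.0367/5.35 = 0.75452.
So C = 428 × e^0.75452 = 428 × 2.12659 = 910.18 ppm.

C ≈ 910 ppm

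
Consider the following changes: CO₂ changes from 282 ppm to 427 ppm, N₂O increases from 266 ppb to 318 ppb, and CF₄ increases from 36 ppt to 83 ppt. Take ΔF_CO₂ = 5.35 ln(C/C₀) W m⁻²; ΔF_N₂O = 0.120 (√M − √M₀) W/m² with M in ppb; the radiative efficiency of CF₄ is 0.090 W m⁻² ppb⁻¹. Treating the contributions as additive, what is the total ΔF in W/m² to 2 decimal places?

CO₂: 5.35 × ln(427/282) = 5.35 × ln(1.51418) = 5.35 × 0.41487 = 2.2196 W/m².
N₂O: 0.120 × (√318 − √266) = 0.120 × (17.8326 − 16.3095) = 0.120 × 1.5231 = 0.1828 W/m².
CF₄: Δ = 83 − 36 = 47 ppt = 0.047 ppb; ΔF = 0.090 × 0.047 = 0.0042 W/m².
Total ΔF = 2.2196 + 0.1828 + 0.0042 = 2.4066 W/m².

ΔF = 2.41 W/m²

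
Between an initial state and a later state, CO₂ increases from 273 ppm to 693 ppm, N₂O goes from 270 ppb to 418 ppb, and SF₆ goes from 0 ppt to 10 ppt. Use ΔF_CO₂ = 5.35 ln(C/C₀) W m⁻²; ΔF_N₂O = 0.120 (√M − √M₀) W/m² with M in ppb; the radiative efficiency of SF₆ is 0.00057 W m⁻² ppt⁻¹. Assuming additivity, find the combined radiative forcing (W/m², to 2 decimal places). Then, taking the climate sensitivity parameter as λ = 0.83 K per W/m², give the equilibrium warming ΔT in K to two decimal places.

ΔF = 5.47 W/m²; ΔT = 4.54 K

CO₂: 5.35 × ln(693/273) = 5.35 × ln(2.53846) = 5.35 × 0.93156 = 4.9838 W/m².
N₂O: 0.120 × (√418 − √270) = 0.120 × (20.4450 − 16.4317) = 0.120 × 4.0133 = 0.4816 W/m².
SF₆: ΔF = 0.00057 × (10 − 0) = 0.00057 × 10 = 0.0057 W/m².
Total ΔF = 4.9838 + 0.4816 + 0.0057 = 5.4711 W/m².
ΔT = λ ΔF = 0.83 × 5.47 = 4.5401 K.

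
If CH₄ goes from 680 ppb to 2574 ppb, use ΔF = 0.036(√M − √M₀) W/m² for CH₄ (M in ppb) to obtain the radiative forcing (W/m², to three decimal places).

CH₄: 0.036 × (√2574 − √680) = 0.036 × (50.7346 − 26.0768) = 0.036 × 24.6578 = 0.8877 W/m².

ΔF = 0.888 W/m²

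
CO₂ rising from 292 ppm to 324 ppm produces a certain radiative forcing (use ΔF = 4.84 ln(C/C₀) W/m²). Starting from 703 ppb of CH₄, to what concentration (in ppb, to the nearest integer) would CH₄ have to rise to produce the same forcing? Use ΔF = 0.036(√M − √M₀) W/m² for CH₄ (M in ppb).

CO₂ forcing: 4.84 × ln(324/292) = 4.84 × 0.103990 = 0.50331 W/m².
Set 0.036(√M − √703) = 0.50331: √M = 0.50331/0.036 + √703 = 13.9808 + 26.5141 = 40.4949.
M = (40.4949)² = 1639.84 ppb.

M ≈ 1640 ppb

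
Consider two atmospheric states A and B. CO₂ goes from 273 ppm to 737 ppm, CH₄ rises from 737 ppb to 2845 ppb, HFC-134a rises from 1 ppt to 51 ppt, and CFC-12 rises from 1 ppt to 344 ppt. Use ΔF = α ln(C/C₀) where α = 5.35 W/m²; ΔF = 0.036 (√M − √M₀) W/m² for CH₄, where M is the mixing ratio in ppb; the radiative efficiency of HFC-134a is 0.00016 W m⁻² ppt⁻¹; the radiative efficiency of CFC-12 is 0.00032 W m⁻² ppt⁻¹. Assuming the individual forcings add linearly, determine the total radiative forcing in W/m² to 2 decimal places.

CO₂: 5.35 × ln(737/273) = 5.35 × ln(2.69963) = 5.35 × 0.99311 = 5.3131 W/m².
CH₄: 0.036 × (√2845 − √737) = 0.036 × (53.3385 − 27.1477) = 0.036 × 26.1908 = 0.9429 W/m².
HFC-134a: ΔF = 0.00016 × (51 − 1) = 0.00016 × 50 = 0.0080 W/m².
CFC-12: ΔF = 0.00032 × (344 − 1) = 0.00032 × 343 = 0.1098 W/m².
Total ΔF = 5.3131 + 0.9429 + 0.0080 + 0.1098 = 6.3738 W/m².

ΔF = 6.37 W/m²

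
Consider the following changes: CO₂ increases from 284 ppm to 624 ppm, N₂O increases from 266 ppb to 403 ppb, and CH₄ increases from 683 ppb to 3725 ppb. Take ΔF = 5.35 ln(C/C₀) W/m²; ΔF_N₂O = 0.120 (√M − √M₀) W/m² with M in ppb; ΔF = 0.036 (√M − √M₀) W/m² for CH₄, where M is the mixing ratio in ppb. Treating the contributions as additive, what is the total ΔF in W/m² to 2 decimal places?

ΔF = 5.92 W/m²

CO₂: 5.35 × ln(624/284) = 5.35 × ln(2.19718) = 5.35 × 0.78717 = 4.2114 W/m².
N₂O: 0.120 × (√403 − √266) = 0.120 × (20.0749 − 16.3095) = 0.120 × 3.7654 = 0.4518 W/m².
CH₄: 0.036 × (√3725 − √683) = 0.036 × (61.0328 − 26.1343) = 0.036 × 34.8985 = 1.2563 W/m².
Total ΔF = 4.2114 + 0.4518 + 1.2563 = 5.9195 W/m².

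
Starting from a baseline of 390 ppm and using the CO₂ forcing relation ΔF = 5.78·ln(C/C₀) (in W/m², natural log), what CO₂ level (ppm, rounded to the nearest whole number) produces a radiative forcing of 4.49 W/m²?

Set 5.78 ln(C/390) = 4.49, so ln(C/390) = 4.49/5.78 = 0.77682.
Then C/390 = e^0.77682 = 2.17455, giving C = 390 × 2.17455 = 848.07 ppm.

C ≈ 848 ppm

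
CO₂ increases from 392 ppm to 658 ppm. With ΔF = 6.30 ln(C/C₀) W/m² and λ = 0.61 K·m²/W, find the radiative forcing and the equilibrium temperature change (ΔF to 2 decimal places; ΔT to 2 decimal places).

CO₂: 6.30 × ln(658/392) = 6.30 × ln(1.67857) = 6.30 × 0.51794 = 3.2630 W/m².
ΔT = λ ΔF = 0.61 × 3.26 = 1.9886 K.

ΔF = 3.26 W/m²; ΔT = 1.99 K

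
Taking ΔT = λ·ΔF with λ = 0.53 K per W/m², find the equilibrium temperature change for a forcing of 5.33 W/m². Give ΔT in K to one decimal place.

ΔT = 2.8 K

ΔT = λ ΔF = 0.53 × 5.33 = 2.8249 K.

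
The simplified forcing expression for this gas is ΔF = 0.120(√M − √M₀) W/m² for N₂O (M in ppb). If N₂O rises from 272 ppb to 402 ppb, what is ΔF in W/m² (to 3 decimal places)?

ΔF = 0.427 W/m²

N₂O: 0.120 × (√402 − √272) = 0.120 × (20.0499 − 16.4924) = 0.120 × 3.5575 = 0.4269 W/m².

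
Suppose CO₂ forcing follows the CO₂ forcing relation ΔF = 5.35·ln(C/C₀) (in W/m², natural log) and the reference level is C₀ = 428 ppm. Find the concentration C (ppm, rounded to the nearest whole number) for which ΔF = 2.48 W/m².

C ≈ 680 ppm

Set 5.35 ln(C/428) = 2.48, so ln(C/428) = 2.48/5.35 = 0.46355.
Then C/428 = e^0.46355 = 1.58971, giving C = 428 × 1.58971 = 680.40 ppm.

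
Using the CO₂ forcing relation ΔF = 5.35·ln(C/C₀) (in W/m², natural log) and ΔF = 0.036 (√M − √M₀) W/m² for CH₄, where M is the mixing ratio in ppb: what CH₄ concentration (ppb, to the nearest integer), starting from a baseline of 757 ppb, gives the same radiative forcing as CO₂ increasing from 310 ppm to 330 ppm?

M ≈ 1355 ppb

CO₂ forcing: 5.35 × ln(330/310) = 5.35 × 0.062520 = 0.33448 W/m².
Set 0.036(√M − √757) = 0.33448: √M = 0.33448/0.036 + √757 = 9.2911 + 27.5136 = 36.8047.
M = (36.8047)² = 1354.59 ppb.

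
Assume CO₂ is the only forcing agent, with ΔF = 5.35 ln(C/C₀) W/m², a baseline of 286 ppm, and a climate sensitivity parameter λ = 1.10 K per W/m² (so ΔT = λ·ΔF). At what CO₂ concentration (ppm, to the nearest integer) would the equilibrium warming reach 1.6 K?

C ≈ 375 ppm

Required forcing: ΔF = ΔT/λ = 1.6/1.10 = 1.4545 W/m².
Then ln(C/286) = ΔF/5.35 = 1.4545/5.35 = 0.27187.
So C = 286 × e^0.27187 = 286 × 1.31242 = 375.35 ppm.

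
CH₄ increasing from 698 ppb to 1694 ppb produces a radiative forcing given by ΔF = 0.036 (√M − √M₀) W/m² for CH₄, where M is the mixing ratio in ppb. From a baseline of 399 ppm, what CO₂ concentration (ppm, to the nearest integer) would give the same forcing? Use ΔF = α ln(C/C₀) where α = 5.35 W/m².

CH₄ forcing: 0.036 × (√1694 − √698) = 0.036 × (41.1582 − 26.4197) = 0.036 × 14.7385 = 0.53059 W/m².
Set 5.35 ln(C/399) = 0.53059: ln(C/399) = 0.53059/5.35 = 0.09918, so C = 399 × e^0.09918 = 399 × 1.10427 = 440.60 ppm.

C ≈ 441 ppm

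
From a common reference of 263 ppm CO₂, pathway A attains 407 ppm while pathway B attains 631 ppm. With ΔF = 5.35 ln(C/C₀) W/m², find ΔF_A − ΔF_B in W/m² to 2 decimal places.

ΔF_A − ΔF_B = -2.35 W/m²

ΔF_A = 5.35 ln(407/263) = 5.35 × 0.43666 = 2.3361 W/m².
ΔF_B = 5.35 ln(631/263) = 5.35 × 0.87515 = 4.6821 W/m².
Difference: 2.3361 − 4.6821 = -2.3460 W/m².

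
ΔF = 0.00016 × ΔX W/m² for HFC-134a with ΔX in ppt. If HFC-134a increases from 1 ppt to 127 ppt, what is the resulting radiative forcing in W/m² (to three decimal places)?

ΔF = 0.020 W/m²

HFC-134a: ΔF = 0.00016 × (127 − 1) = 0.00016 × 126 = 0.0202 W/m².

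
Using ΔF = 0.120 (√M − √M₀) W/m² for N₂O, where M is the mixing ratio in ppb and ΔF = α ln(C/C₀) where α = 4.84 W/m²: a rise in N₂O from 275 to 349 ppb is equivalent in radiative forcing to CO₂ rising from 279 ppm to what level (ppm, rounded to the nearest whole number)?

N₂O forcing: 0.120 × (√349 − √275) = 0.120 × (18.6815 − 16.5831) = 0.120 × 2.0984 = 0.25181 W/m².
Set 4.84 ln(C/279) = 0.25181: ln(C/279) = 0.25181/4.84 = 0.05203, so C = 279 × e^0.05203 = 279 × 1.05341 = 293.90 ppm.

C ≈ 294 ppm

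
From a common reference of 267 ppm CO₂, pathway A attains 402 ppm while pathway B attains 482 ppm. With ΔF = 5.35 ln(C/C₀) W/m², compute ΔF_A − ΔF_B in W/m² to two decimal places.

ΔF_A − ΔF_B = -0.97 W/m²

ΔF_A = 5.35 ln(402/267) = 5.35 × 0.40920 = 2.1892 W/m².
ΔF_B = 5.35 ln(482/267) = 5.35 × 0.59070 = 3.1602 W/m².
Difference: 2.1892 − 3.1602 = -0.9710 W/m².
(Equivalently, ΔF_A − ΔF_B = 5.35 ln(402/482) = 5.35 × -0.18149 = -0.9710 W/m².)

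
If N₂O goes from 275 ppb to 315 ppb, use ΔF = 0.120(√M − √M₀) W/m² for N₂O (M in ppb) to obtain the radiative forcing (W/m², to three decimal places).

ΔF = 0.140 W/m²

N₂O: 0.120 × (√315 − √275) = 0.120 × (17.7482 − 16.5831) = 0.120 × 1.1651 = 0.1398 W/m².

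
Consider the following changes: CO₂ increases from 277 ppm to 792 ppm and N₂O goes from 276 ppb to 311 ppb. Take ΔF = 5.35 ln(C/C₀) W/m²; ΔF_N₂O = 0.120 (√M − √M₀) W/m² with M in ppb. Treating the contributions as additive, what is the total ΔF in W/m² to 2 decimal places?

ΔF = 5.74 W/m²

CO₂: 5.35 × ln(792/277) = 5.35 × ln(2.85921) = 5.35 × 1.05055 = 5.6204 W/m².
N₂O: 0.120 × (√311 − √276) = 0.120 × (17.6352 − 16.6132) = 0.120 × 1.0220 = 0.1226 W/m².
Total ΔF = 5.6204 + 0.1226 = 5.7430 W/m².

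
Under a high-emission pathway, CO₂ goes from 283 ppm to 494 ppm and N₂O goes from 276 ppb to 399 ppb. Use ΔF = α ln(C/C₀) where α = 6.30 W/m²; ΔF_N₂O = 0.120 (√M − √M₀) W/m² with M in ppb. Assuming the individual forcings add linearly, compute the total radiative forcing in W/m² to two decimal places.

ΔF = 3.91 W/m²

CO₂: 6.30 × ln(494/283) = 6.30 × ln(1.74558) = 6.30 × 0.55709 = 3.5097 W/m².
N₂O: 0.120 × (√399 − √276) = 0.120 × (19.9750 − 16.6132) = 0.120 × 3.3618 = 0.4034 W/m².
Total ΔF = 3.5097 + 0.4034 = 3.9131 W/m².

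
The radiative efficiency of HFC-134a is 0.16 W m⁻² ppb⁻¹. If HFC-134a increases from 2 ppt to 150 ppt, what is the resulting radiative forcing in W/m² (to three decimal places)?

ΔF = 0.024 W/m²

HFC-134a: Δ = 150 − 2 = 148 ppt = 0.148 ppb; ΔF = 0.16 × 0.148 = 0.0237 W/m².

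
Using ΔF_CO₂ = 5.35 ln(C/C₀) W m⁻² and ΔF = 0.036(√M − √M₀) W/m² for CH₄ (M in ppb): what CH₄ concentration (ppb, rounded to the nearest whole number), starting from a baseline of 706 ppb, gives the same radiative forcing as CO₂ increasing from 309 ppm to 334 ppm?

CO₂ forcing: 5.35 × ln(334/309) = 5.35 × 0.077800 = 0.41623 W/m².
Set 0.036(√M − √706) = 0.41623: √M = 0.41623/0.036 + √706 = 11.5619 + 26.5707 = 38.1326.
M = (38.1326)² = 1454.10 ppb.

M ≈ 1454 ppb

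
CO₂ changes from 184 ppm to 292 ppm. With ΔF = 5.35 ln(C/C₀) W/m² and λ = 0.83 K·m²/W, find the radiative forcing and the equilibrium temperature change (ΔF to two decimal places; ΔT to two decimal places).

CO₂: 5.35 × ln(292/184) = 5.35 × ln(1.58696) = 5.35 × 0.46182 = 2.4707 W/m².
ΔT = λ ΔF = 0.83 × 2.47 = 2.0501 K.

ΔF = 2.47 W/m²; ΔT = 2.05 K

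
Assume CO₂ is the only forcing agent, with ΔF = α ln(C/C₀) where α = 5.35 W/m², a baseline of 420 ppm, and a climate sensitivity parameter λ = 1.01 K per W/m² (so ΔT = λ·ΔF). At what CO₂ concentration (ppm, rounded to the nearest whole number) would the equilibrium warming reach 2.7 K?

Required forcing: ΔF = ΔT/λ = 2.7/1.01 = 2.6733 W/m².
Then ln(C/420) = ΔF/5.35 = 2.6733/5.35 = 0.49968.
So C = 420 × e^0.49968 = 420 × 1.64819 = 692.24 ppm.

C ≈ 692 ppm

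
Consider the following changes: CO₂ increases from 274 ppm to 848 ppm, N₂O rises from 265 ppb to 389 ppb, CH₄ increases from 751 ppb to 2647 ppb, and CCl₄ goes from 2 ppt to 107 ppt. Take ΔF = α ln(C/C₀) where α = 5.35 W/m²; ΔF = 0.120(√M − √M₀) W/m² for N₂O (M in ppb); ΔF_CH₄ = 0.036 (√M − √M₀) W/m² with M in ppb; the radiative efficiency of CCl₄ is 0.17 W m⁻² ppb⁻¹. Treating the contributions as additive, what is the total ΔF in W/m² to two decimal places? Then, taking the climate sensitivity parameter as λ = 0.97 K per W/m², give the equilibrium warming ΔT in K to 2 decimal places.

ΔF = 7.34 W/m²; ΔT = 7.12 K

CO₂: 5.35 × ln(848/274) = 5.35 × ln(3.09489) = 5.35 × 1.12975 = 6.0442 W/m².
N₂O: 0.120 × (√389 − √265) = 0.120 × (19.7231 − 16.2788) = 0.120 × 3.4443 = 0.4133 W/m².
CH₄: 0.036 × (√2647 − √751) = 0.036 × (51.4490 − 27.4044) = 0.036 × 24.0446 = 0.8656 W/m².
CCl₄: Δ = 107 − 2 = 105 ppt = 0.105 ppb; ΔF = 0.17 × 0.105 = 0.0179 W/m².
Total ΔF = 6.0442 + 0.4133 + 0.8656 + 0.0179 = 7.3410 W/m².
ΔT = λ ΔF = 0.97 × 7.34 = 7.1198 K.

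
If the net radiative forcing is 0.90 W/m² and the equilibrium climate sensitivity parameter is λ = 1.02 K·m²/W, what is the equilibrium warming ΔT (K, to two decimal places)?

ΔT = λ ΔF = 1.02 × 0.90 = 0.9180 K.

ΔT = 0.92 K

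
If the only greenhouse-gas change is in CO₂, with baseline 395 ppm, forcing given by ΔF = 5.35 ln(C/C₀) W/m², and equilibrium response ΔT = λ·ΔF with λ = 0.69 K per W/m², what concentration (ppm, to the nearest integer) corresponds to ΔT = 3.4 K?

C ≈ 992 ppm

Required forcing: ΔF = ΔT/λ = 3.4/0.69 = 4.9275 W/m².
Then ln(C/395) = ΔF/5.35 = 4.9275/5.35 = 0.92103.
So C = 395 × e^0.92103 = 395 × 2.51188 = 992.19 ppm.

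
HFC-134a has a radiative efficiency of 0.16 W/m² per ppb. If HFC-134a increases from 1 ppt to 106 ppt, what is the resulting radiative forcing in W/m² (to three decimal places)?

HFC-134a: Δ = 106 − 1 = 105 ppt = 0.105 ppb; ΔF = 0.16 × 0.105 = 0.0168 W/m².

ΔF = 0.017 W/m²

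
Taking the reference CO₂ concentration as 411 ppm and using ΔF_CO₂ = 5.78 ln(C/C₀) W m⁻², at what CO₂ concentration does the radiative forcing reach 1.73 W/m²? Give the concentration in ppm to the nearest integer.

C ≈ 554 ppm

Set 5.78 ln(C/411) = 1.73, so ln(C/411) = 1.73/5.78 = 0.29931.
Then C/411 = e^0.29931 = 1.34893, giving C = 411 × 1.34893 = 554.41 ppm.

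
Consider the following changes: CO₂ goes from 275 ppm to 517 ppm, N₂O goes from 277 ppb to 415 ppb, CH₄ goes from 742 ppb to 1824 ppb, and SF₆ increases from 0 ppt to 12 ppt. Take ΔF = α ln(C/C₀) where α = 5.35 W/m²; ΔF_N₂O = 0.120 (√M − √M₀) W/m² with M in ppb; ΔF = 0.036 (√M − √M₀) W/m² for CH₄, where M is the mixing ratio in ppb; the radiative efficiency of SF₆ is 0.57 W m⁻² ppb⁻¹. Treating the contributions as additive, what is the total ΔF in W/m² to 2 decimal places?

ΔF = 4.39 W/m²

CO₂: 5.35 × ln(517/275) = 5.35 × ln(1.88000) = 5.35 × 0.63127 = 3.3773 W/m².
N₂O: 0.120 × (√415 − √277) = 0.120 × (20.3715 − 16.6433) = 0.120 × 3.7282 = 0.4474 W/m².
CH₄: 0.036 × (√1824 − √742) = 0.036 × (42.7083 − 27.2397) = 0.036 × 15.4686 = 0.5569 W/m².
SF₆: Δ = 12 − 0 = 12 ppt = 0.012 ppb; ΔF = 0.57 × 0.012 = 0.0068 W/m².
Total ΔF = 3.3773 + 0.4474 + 0.5569 + 0.0068 = 4.3884 W/m².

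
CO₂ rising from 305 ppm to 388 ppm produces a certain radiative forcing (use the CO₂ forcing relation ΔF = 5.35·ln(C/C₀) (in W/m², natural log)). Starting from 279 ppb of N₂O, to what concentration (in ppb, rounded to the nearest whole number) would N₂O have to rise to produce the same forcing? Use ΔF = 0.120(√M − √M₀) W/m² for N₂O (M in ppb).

M ≈ 753 ppb

CO₂ forcing: 5.35 × ln(388/305) = 5.35 × 0.240694 = 1.28771 W/m².
Set 0.120(√M − √279) = 1.28771: √M = 1.28771/0.120 + √279 = 10.7309 + 16.7033 = 27.4342.
M = (27.4342)² = 752.64 ppb.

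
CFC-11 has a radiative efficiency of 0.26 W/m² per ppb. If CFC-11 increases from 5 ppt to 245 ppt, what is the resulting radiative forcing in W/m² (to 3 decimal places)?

ΔF = 0.062 W/m²

CFC-11: Δ = 245 − 5 = 240 ppt = 0.240 ppb; ΔF = 0.26 × 0.240 = 0.0624 W/m².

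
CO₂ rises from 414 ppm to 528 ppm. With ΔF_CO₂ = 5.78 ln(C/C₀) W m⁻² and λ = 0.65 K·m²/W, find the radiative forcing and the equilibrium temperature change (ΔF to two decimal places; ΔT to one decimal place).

ΔF = 1.41 W/m²; ΔT = 0.9 K

CO₂: 5.78 × ln(528/414) = 5.78 × ln(1.27536) = 5.78 × 0.24323 = 1.4059 W/m².
ΔT = λ ΔF = 0.65 × 1.41 = 0.9165 K.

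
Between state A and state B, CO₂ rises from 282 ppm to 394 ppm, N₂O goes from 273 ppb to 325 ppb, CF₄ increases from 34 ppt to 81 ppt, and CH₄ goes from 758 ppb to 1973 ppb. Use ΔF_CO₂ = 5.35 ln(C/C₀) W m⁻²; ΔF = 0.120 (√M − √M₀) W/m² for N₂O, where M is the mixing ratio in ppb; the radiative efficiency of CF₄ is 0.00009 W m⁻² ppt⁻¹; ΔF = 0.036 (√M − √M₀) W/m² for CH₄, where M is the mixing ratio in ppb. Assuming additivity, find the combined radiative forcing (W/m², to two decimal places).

ΔF = 2.58 W/m²

CO₂: 5.35 × ln(394/282) = 5.35 × ln(1.39716) = 5.35 × 0.33444 = 1.7893 W/m².
N₂O: 0.120 × (√325 − √273) = 0.120 × (18.0278 − 16.5227) = 0.120 × 1.5051 = 0.1806 W/m².
CF₄: ΔF = 0.00009 × (81 − 34) = 0.00009 × 47 = 0.0042 W/m².
CH₄: 0.036 × (√1973 − √758) = 0.036 × (44.4185 − 27.5318) = 0.036 × 16.8867 = 0.6079 W/m².
Total ΔF = 1.7893 + 0.1806 + 0.0042 + 0.6079 = 2.5820 W/m².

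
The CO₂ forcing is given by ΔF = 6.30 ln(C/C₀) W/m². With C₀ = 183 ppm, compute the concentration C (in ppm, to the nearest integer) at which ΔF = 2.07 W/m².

C ≈ 254 ppm

Set 6.30 ln(C/183) = 2.07, so ln(C/183) = 2.07/6.30 = 0.32857.
Then C/183 = e^0.32857 = 1.38898, giving C = 183 × 1.38898 = 254.18 ppm.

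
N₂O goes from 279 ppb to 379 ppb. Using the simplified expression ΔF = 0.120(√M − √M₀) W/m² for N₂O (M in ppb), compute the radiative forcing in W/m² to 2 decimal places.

ΔF = 0.33 W/m²

N₂O: 0.120 × (√379 − √279) = 0.120 × (19.4679 − 16.7033) = 0.120 × 2.7646 = 0.3318 W/m².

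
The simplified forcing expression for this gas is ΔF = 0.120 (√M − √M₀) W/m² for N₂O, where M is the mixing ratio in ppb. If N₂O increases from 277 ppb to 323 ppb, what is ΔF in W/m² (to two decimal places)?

N₂O: 0.120 × (√323 − √277) = 0.120 × (17.9722 − 16.6433) = 0.120 × 1.3289 = 0.1595 W/m².

ΔF = 0.16 W/m²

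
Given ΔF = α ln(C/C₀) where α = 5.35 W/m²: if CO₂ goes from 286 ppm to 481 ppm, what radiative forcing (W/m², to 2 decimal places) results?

ΔF = 2.78 W/m²

CO₂: 5.35 × ln(481/286) = 5.35 × ln(1.68182) = 5.35 × 0.51988 = 2.7814 W/m².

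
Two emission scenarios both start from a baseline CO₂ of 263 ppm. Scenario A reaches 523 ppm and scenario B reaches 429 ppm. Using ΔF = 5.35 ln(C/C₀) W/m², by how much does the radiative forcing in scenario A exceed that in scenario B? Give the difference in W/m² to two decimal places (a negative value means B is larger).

ΔF_A − ΔF_B = 1.06 W/m²

ΔF_A = 5.35 ln(523/263) = 5.35 × 0.68743 = 3.6778 W/m².
ΔF_B = 5.35 ln(429/263) = 5.35 × 0.48930 = 2.6178 W/m².
Difference: 3.6778 − 2.6178 = 1.0600 W/m².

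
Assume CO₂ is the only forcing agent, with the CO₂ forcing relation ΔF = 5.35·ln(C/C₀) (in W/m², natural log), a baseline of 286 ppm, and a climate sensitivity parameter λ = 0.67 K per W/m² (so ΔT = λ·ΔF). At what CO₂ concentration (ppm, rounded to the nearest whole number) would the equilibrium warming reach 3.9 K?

C ≈ 849 ppm

Required forcing: ΔF = ΔT/λ = 3.9/0.67 = 5.8209 W/m².
Then ln(C/286) = ΔF/5.35 = 5.8209/5.35 = 1.08802.
So C = 286 × e^1.08802 = 286 × 2.96839 = 848.96 ppm.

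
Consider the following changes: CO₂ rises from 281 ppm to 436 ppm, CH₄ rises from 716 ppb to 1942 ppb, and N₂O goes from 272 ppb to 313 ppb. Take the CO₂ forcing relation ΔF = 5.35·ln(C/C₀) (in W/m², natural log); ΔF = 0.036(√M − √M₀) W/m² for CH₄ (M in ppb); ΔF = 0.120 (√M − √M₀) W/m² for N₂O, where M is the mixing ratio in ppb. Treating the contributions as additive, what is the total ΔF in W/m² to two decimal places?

ΔF = 3.12 W/m²

CO₂: 5.35 × ln(436/281) = 5.35 × ln(1.55160) = 5.35 × 0.43929 = 2.3502 W/m².
CH₄: 0.036 × (√1942 − √716) = 0.036 × (44.0681 − 26.7582) = 0.036 × 17.3099 = 0.6232 W/m².
N₂O: 0.120 × (√313 − √272) = 0.120 × (17.6918 − 16.4924) = 0.120 × 1.1994 = 0.1439 W/m².
Total ΔF = 2.3502 + 0.6232 + 0.1439 = 3.1173 W/m².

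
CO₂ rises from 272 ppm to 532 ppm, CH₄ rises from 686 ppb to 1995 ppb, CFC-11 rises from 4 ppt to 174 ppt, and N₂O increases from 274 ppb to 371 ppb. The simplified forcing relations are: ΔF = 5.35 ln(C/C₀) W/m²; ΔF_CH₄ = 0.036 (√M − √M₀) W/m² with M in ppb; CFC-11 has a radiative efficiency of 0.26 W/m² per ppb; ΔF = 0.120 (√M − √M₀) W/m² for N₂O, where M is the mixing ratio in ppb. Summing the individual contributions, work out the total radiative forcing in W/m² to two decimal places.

ΔF = 4.62 W/m²

CO₂: 5.35 × ln(532/272) = 5.35 × ln(1.95588) = 5.35 × 0.67084 = 3.5890 W/m².
CH₄: 0.036 × (√1995 − √686) = 0.036 × (44.6654 − 26.1916) = 0.036 × 18.4738 = 0.6651 W/m².
CFC-11: Δ = 174 − 4 = 170 ppt = 0.170 ppb; ΔF = 0.26 × 0.170 = 0.0442 W/m².
N₂O: 0.120 × (√371 − √274) = 0.120 × (19.2614 − 16.5529) = 0.120 × 2.7085 = 0.3250 W/m².
Total ΔF = 3.5890 + 0.6651 + 0.0442 + 0.3250 = 4.6233 W/m².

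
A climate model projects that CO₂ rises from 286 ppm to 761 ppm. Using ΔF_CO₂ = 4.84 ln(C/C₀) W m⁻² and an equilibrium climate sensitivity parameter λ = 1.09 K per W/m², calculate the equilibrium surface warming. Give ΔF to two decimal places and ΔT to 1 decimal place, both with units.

CO₂: 4.84 × ln(761/286) = 4.84 × ln(2.66084) = 4.84 × 0.97864 = 4.7366 W/m².
ΔT = λ ΔF = 1.09 × 4.74 = 5.1666 K.

ΔF = 4.74 W/m²; ΔT = 5.2 K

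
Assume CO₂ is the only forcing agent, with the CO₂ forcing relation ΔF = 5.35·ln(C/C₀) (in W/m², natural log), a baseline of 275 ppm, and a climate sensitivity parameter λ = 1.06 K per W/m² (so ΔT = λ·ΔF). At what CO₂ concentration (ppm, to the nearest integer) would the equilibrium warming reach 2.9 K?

C ≈ 459 ppm

Required forcing: ΔF = ΔT/λ = 2.9/1.06 = 2.7358 W/m².
Then ln(C/275) = ΔF/5.35 = 2.7358/5.35 = 0.51136.
So C = 275 × e^0.51136 = 275 × 1.66756 = 458.58 ppm.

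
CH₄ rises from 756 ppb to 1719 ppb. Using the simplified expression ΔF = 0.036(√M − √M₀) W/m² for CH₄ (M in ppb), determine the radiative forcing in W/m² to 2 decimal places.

ΔF = 0.50 W/m²

CH₄: 0.036 × (√1719 − √756) = 0.036 × (41.4608 − 27.4955) = 0.036 × 13.9653 = 0.5028 W/m².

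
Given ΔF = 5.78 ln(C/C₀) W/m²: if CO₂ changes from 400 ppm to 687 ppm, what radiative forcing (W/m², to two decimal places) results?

ΔF = 3.13 W/m²

CO₂ absorption bands are partially saturated, so forcing scales with the logarithm of the concentration ratio.
CO₂: 5.78 × ln(687/400) = 5.78 × ln(1.71750) = 5.78 × 0.54087 = 3.1262 W/m².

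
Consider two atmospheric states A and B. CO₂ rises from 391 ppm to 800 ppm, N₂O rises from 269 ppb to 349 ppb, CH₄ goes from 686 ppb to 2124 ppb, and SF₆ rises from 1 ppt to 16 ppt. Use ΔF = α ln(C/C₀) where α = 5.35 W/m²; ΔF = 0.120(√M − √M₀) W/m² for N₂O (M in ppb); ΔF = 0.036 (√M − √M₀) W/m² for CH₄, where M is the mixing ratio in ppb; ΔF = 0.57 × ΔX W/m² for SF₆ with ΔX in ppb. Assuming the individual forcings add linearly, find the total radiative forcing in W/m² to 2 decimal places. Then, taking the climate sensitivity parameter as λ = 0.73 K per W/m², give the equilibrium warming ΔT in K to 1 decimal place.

ΔF = 4.83 W/m²; ΔT = 3.5 K

CO₂: 5.35 × ln(800/391) = 5.35 × ln(2.04604) = 5.35 × 0.71591 = 3.8301 W/m².
N₂O: 0.120 × (√349 − √269) = 0.120 × (18.6815 − 16.4012) = 0.120 × 2.2803 = 0.2736 W/m².
CH₄: 0.036 × (√2124 − √686) = 0.036 × (46.0869 − 26.1916) = 0.036 × 19.8953 = 0.7162 W/m².
SF₆: Δ = 16 − 1 = 15 ppt = 0.015 ppb; ΔF = 0.57 × 0.015 = 0.0086 W/m².
Total ΔF = 3.8301 + 0.2736 + 0.7162 + 0.0086 = 4.8285 W/m².
ΔT = λ ΔF = 0.73 × 4.83 = 3.5259 K.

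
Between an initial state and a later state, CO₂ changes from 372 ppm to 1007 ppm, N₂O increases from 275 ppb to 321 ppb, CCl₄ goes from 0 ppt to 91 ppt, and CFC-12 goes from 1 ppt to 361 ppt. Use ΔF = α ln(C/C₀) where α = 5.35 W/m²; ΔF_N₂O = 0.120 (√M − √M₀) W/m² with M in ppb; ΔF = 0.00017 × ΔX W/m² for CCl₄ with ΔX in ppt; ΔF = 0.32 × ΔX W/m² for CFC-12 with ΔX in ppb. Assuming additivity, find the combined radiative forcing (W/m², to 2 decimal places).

CO₂: 5.35 × ln(1007/372) = 5.35 × ln(2.70699) = 5.35 × 0.99584 = 5.3277 W/m².
N₂O: 0.120 × (√321 − √275) = 0.120 × (17.9165 − 16.5831) = 0.120 × 1.3334 = 0.1600 W/m².
CCl₄: ΔF = 0.00017 × (91 − 0) = 0.00017 × 91 = 0.0155 W/m².
CFC-12: Δ = 361 − 1 = 360 ppt = 0.360 ppb; ΔF = 0.32 × 0.360 = 0.1152 W/m².
Total ΔF = 5.3277 + 0.1600 + 0.0155 + 0.1152 = 5.6184 W/m².

ΔF = 5.62 W/m²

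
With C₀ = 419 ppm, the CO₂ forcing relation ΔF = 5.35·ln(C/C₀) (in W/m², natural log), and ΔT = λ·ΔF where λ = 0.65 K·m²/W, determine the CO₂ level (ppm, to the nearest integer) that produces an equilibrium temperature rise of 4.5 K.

Required forcing: ΔF = ΔT/λ = 4.5/0.65 = 6.9231 W/m².
Then ln(C/419) = ΔF/5.35 = 6.9231/5.35 = 1.29404.
So C = 419 × e^1.29404 = 419 × 3.64749 = 1528.30 ppm.

C ≈ 1528 ppm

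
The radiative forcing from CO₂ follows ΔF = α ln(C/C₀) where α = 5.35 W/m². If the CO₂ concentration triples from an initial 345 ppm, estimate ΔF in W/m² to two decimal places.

Because the forcing depends only on the ratio C/C₀, the initial concentration does not enter.
ΔF = 5.35 × ln(3) = 5.35 × 1.09861 = 5.8776 W/m².

ΔF = 5.88 W/m²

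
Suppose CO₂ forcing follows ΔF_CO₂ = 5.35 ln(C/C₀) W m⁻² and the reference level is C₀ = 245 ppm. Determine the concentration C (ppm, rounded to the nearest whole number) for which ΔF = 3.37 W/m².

Set 5.35 ln(C/245) = 3.37, so ln(C/245) = 3.37/5.35 = 0.62991.
Then C/245 = e^0.62991 = 1.87744, giving C = 245 × 1.87744 = 459.97 ppm.

C ≈ 460 ppm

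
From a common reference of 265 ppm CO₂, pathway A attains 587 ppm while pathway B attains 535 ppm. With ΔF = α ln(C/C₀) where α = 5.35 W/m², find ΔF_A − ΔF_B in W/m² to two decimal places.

ΔF_A = 5.35 ln(587/265) = 5.35 × 0.79529 = 4.2548 W/m².
ΔF_B = 5.35 ln(535/265) = 5.35 × 0.70254 = 3.7586 W/m².
Difference: 4.2548 − 3.7586 = 0.4962 W/m².

ΔF_A − ΔF_B = 0.50 W/m²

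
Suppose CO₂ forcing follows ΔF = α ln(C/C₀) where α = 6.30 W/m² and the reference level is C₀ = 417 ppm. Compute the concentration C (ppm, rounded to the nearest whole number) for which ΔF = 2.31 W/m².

Set 6.30 ln(C/417) = 2.31, so ln(C/417) = 2.31/6.30 = 0.36667.
Then C/417 = e^0.36667 = 1.44292, giving C = 417 × 1.44292 = 601.70 ppm.

C ≈ 602 ppm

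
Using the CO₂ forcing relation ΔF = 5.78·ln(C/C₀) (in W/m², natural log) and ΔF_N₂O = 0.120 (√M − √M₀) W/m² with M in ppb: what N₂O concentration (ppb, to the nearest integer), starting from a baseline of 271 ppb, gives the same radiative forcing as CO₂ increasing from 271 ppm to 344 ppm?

M ≈ 781 ppb

CO₂ forcing: 5.78 × ln(344/271) = 5.78 × 0.238523 = 1.37866 W/m².
Set 0.120(√M − √271) = 1.37866: √M = 1.37866/0.120 + √271 = 11.4888 + 16.4621 = 27.9509.
M = (27.9509)² = 781.25 ppb.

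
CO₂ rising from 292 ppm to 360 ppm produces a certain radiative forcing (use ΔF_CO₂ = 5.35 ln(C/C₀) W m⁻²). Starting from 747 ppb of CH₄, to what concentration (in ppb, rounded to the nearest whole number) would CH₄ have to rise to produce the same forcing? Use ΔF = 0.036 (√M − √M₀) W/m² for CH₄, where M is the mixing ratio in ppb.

M ≈ 3416 ppb

CO₂ forcing: 5.35 × ln(360/292) = 5.35 × 0.209350 = 1.12002 W/m².
Set 0.036(√M − √747) = 1.12002: √M = 1.12002/0.036 + √747 = 31.1117 + 27.3313 = 58.4430.
M = (58.4430)² = 3415.58 ppb.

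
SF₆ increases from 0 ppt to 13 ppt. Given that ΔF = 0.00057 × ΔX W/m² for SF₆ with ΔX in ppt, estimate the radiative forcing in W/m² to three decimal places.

ΔF = 0.007 W/m²

SF₆: ΔF = 0.00057 × (13 − 0) = 0.00057 × 13 = 0.0074 W/m².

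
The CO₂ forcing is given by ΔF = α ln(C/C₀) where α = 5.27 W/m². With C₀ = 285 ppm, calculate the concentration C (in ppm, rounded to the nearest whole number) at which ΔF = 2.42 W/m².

Set 5.27 ln(C/285) = 2.42, so ln(C/285) = 2.42/5.27 = 0.45920.
Then C/285 = e^0.45920 = 1.58281, giving C = 285 × 1.58281 = 451.10 ppm.

C ≈ 451 ppm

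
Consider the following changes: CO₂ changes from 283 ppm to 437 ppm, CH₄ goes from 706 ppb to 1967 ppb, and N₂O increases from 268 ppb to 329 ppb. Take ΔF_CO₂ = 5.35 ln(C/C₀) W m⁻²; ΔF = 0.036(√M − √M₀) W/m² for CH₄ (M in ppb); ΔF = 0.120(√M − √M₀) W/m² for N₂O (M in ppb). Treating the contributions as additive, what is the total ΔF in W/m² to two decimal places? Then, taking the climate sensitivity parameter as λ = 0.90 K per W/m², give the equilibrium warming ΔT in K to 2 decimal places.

ΔF = 3.18 W/m²; ΔT = 2.86 K

CO₂: 5.35 × ln(437/283) = 5.35 × ln(1.54417) = 5.35 × 0.43449 = 2.3245 W/m².
CH₄: 0.036 × (√1967 − √706) = 0.036 × (44.3509 − 26.5707) = 0.036 × 17.7802 = 0.6401 W/m².
N₂O: 0.120 × (√329 − √268) = 0.120 × (18.1384 − 16.3707) = 0.120 × 1.7677 = 0.2121 W/m².
Total ΔF = 2.3245 + 0.6401 + 0.2121 = 3.1767 W/m².
ΔT = λ ΔF = 0.90 × 3.18 = 2.8620 K.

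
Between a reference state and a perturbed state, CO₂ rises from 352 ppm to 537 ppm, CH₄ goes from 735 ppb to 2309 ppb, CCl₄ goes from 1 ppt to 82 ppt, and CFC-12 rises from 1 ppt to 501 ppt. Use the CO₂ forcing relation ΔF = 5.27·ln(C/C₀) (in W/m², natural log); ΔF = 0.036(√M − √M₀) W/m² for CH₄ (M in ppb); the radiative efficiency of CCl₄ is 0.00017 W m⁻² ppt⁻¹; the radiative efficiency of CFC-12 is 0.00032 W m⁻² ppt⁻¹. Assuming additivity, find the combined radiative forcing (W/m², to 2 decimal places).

ΔF = 3.15 W/m²

CO₂: 5.27 × ln(537/352) = 5.27 × ln(1.52557) = 5.27 × 0.42237 = 2.2259 W/m².
CH₄: 0.036 × (√2309 − √735) = 0.036 × (48.0521 − 27.1109) = 0.036 × 20.9412 = 0.7539 W/m².
CCl₄: ΔF = 0.00017 × (82 − 1) = 0.00017 × 81 = 0.0138 W/m².
CFC-12: ΔF = 0.00032 × (501 − 1) = 0.00032 × 500 = 0.1600 W/m².
Total ΔF = 2.2259 + 0.7539 + 0.0138 + 0.1600 = 3.1536 W/m².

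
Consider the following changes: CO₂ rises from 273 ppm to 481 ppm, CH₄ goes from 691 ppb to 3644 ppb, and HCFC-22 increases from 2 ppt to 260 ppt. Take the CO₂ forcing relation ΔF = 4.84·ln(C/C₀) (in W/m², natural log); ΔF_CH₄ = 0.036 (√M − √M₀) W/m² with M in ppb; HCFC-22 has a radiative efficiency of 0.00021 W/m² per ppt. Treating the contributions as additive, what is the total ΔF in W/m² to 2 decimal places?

CO₂: 4.84 × ln(481/273) = 4.84 × ln(1.76190) = 4.84 × 0.56639 = 2.7413 W/m².
CH₄: 0.036 × (√3644 − √691) = 0.036 × (60.3656 − 26.2869) = 0.036 × 34.0787 = 1.2268 W/m².
HCFC-22: ΔF = 0.00021 × (260 − 2) = 0.00021 × 258 = 0.0542 W/m².
Total ΔF = 2.7413 + 1.2268 + 0.0542 = 4.0223 W/m².

ΔF = 4.02 W/m²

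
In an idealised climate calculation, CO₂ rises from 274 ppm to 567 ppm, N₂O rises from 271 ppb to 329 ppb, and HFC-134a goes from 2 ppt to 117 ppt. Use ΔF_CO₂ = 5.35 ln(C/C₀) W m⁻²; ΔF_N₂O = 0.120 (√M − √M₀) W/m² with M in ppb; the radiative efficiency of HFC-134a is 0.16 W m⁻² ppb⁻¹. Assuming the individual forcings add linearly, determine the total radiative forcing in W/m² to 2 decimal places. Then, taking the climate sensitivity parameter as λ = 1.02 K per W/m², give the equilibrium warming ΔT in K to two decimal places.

ΔF = 4.11 W/m²; ΔT = 4.19 K

CO₂: 5.35 × ln(567/274) = 5.35 × ln(2.06934) = 5.35 × 0.72723 = 3.8907 W/m².
N₂O: 0.120 × (√329 − √271) = 0.120 × (18.1384 − 16.4621) = 0.120 × 1.6763 = 0.2012 W/m².
HFC-134a: Δ = 117 − 2 = 115 ppt = 0.115 ppb; ΔF = 0.16 × 0.115 = 0.0184 W/m².
Total ΔF = 3.8907 + 0.2012 + 0.0184 = 4.1103 W/m².
ΔT = λ ΔF = 1.02 × 4.11 = 4.1922 K.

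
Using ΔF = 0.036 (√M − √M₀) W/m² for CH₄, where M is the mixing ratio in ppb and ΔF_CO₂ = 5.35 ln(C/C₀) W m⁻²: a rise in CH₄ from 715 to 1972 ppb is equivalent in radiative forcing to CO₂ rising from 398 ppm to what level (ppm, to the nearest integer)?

C ≈ 448 ppm

CH₄ forcing: 0.036 × (√1972 − √715) = 0.036 × (44.4072 − 26.7395) = 0.036 × 17.6677 = 0.63604 W/m².
Set 5.35 ln(C/398) = 0.63604: ln(C/398) = 0.63604/5.35 = 0.11889, so C = 398 × e^0.11889 = 398 × 1.12625 = 448.25 ppm.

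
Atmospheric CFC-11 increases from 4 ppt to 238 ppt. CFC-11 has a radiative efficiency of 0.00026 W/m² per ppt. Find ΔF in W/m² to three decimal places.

CFC-11: ΔF = 0.00026 × (238 − 4) = 0.00026 × 234 = 0.0608 W/m².

ΔF = 0.061 W/m²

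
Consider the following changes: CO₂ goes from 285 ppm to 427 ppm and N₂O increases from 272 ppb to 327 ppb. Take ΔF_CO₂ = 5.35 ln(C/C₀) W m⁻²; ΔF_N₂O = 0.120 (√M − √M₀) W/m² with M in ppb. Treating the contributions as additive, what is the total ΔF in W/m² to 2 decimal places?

CO₂: 5.35 × ln(427/285) = 5.35 × ln(1.49825) = 5.35 × 0.40430 = 2.1630 W/m².
N₂O: 0.120 × (√327 − √272) = 0.120 × (18.0831 − 16.4924) = 0.120 × 1.5907 = 0.1909 W/m².
Total ΔF = 2.1630 + 0.1909 = 2.3539 W/m².

ΔF = 2.35 W/m²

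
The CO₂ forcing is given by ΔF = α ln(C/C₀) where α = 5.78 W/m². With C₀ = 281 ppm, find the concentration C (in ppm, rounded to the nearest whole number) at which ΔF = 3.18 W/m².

C ≈ 487 ppm

Set 5.78 ln(C/281) = 3.18, so ln(C/281) = 3.18/5.78 = 0.55017.
Then C/281 = e^0.55017 = 1.73355, giving C = 281 × 1.73355 = 487.13 ppm.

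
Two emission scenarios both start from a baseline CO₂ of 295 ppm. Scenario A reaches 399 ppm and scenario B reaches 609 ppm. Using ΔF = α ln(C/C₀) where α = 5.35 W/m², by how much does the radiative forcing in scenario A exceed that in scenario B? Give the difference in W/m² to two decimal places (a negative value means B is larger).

ΔF_A = 5.35 ln(399/295) = 5.35 × 0.30199 = 1.6156 W/m².
ΔF_B = 5.35 ln(609/295) = 5.35 × 0.72484 = 3.8779 W/m².
Difference: 1.6156 − 3.8779 = -2.2623 W/m².

ΔF_A − ΔF_B = -2.26 W/m²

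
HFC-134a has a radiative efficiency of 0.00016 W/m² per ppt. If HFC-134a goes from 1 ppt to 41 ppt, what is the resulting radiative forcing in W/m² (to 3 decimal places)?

HFC-134a: ΔF = 0.00016 × (41 − 1) = 0.00016 × 40 = 0.0064 W/m².

ΔF = 0.006 W/m²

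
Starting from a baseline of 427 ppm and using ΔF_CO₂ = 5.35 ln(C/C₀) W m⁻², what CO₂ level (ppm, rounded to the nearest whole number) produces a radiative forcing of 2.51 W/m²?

Set 5.35 ln(C/427) = 2.51, so ln(C/427) = 2.51/5.35 = 0.46916.
Then C/427 = e^0.46916 = 1.59865, giving C = 427 × 1.59865 = 682.62 ppm.

C ≈ 683 ppm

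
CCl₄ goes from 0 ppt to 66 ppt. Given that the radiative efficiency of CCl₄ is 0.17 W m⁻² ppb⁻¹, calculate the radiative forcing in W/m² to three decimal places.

ΔF = 0.011 W/m²

CCl₄: Δ = 66 − 0 = 66 ppt = 0.066 ppb; ΔF = 0.17 × 0.066 = 0.0112 W/m².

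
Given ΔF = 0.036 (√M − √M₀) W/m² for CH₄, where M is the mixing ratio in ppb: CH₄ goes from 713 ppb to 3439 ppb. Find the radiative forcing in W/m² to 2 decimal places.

CH₄: 0.036 × (√3439 − √713) = 0.036 × (58.6430 − 26.7021) = 0.036 × 31.9409 = 1.1499 W/m².

ΔF = 1.15 W/m²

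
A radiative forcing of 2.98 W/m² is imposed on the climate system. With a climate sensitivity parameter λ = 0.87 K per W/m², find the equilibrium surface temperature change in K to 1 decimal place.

ΔT = 2.6 K

ΔT = λ ΔF = 0.87 × 2.98 = 2.5926 K.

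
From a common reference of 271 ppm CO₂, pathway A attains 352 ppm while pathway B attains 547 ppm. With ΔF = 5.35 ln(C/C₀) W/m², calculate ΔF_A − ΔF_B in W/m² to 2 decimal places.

ΔF_A = 5.35 ln(352/271) = 5.35 × 0.26151 = 1.3991 W/m².
ΔF_B = 5.35 ln(547/271) = 5.35 × 0.70233 = 3.7575 W/m².
Difference: 1.3991 − 3.7575 = -2.3584 W/m².
(Equivalently, ΔF_A − ΔF_B = 5.35 ln(352/547) = 5.35 × -0.44082 = -2.3584 W/m².)

ΔF_A − ΔF_B = -2.36 W/m²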